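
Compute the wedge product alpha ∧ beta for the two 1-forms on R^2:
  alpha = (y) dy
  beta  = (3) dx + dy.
alpha ∧ beta = (-3*y) dx ∧ dy

Distribute the wedge, using dx_i ∧ dx_j = -dx_j ∧ dx_i and dx_i ∧ dx_i = 0. For each pair (i, j) with i < j, the coefficient of dx_i ∧ dx_j in alpha ∧ beta is (alpha_i * beta_j - alpha_j * beta_i). Collecting: alpha ∧ beta = (-3*y) dx ∧ dy.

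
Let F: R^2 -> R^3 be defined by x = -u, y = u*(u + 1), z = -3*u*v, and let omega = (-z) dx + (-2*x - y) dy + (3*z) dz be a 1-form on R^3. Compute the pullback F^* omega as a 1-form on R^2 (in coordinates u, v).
F^* omega = (u*(-2*u^2 + u + 27*v^2 - 3*v + 1)) du + (27*u^2*v) dv

Using F^*(f dg) = (f ∘ F) d(g ∘ F), substitute each coordinate x_i by F_i(u, v) in f_i, and replace dx_i by d F_i = (∂F_i/∂u) du + (∂F_i/∂v) dv.
  For the x component: f_1(F) = 3*u*v; d F_1 = (-1) du + (0) dv
  For the y component: f_2(F) = u*(1 - u); d F_2 = (2*u + 1) du + (0) dv
  For the z component: f_3(F) = -9*u*v; d F_3 = (-3*v) du + (-3*u) dv
Combining and collecting du, dv coefficients:
  coeff of du: u*(-2*u^2 + u + 27*v^2 - 3*v + 1)
  coeff of dv: 27*u^2*v
F^* omega = (u*(-2*u^2 + u + 27*v^2 - 3*v + 1)) du + (27*u^2*v) dv.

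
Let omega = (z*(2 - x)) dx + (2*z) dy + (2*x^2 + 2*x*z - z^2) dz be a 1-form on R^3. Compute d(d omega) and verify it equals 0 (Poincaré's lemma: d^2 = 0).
d(d omega) = 0

Step 1: d omega = sum_{i<j} (∂f_j/∂x_i - ∂f_i/∂x_j) dx_i ∧ dx_j:
  coeff of dx ∧ dy: 0
  coeff of dx ∧ dz: 5*x + 2*z - 2
  coeff of dy ∧ dz: -2
Step 2: Apply d again to each 2-form coefficient. The only possible 3-form in R^3 is dx ∧ dy ∧ dz, with coefficient
  ∂(coeff of dy∧dz)/∂x - ∂(coeff of dx∧dz)/∂y + ∂(coeff of dx∧dy)/∂z
  = ∂/∂x (-2) - ∂/∂y (5*x + 2*z - 2) + ∂/∂z (0).
Each of these terms simplifies to sums of mixed partials that cancel in pairs. The result is 0 (by equality of mixed partials for smooth functions — Schwarz / Clairaut).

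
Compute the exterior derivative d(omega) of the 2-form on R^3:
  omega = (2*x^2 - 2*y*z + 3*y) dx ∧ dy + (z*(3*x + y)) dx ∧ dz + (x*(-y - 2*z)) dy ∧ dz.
d(omega) = (-3*y - 3*z) dx ∧ dy ∧ dz

For a 2-form omega = sum_{i<j} g_{ij} dx_i ∧ dx_j, the exterior derivative is
  d(omega) = sum_{i<j} d(g_{ij}) ∧ dx_i ∧ dx_j = sum_{i<j, k} (∂g_{ij}/∂x_k) dx_k ∧ dx_i ∧ dx_j.
Expand each term, using dx_k ∧ dx_i ∧ dx_j = sgn(permutation) dx_{(a)} ∧ dx_{(b)} ∧ dx_{(c)} with (a < b < c) sorted:
  d(2*x^2 - 2*y*z + 3*y) includes (∂/∂z)(2*x^2 - 2*y*z + 3*y) dz = (-2*y) dz, which multiplied by dx ∧ dy gives (-2*y) dx ∧ dy ∧ dz
  d(z*(3*x + y)) includes (∂/∂y)(z*(3*x + y)) dy = (z) dy, which multiplied by dx ∧ dz gives (-z) dx ∧ dy ∧ dz
  d(x*(-y - 2*z)) includes (∂/∂x)(x*(-y - 2*z)) dx = (-y - 2*z) dx, which multiplied by dy ∧ dz gives (-y - 2*z) dx ∧ dy ∧ dz
Collecting like 3-forms: d(omega) = (-3*y - 3*z) dx ∧ dy ∧ dz.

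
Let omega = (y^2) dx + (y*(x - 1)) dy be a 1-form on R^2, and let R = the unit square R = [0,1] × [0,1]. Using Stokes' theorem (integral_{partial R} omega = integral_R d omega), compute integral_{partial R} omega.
integral_(partial R) omega = -1/2

Stokes: integral_partial_R omega = integral_R d omega with d omega = (∂Q/∂x - ∂P/∂y) dx ∧ dy.
  ∂Q/∂x = y
  ∂P/∂y = 2*y
  integrand = ∂Q/∂x - ∂P/∂y = -y.
Integrating over R: integral_0^1 integral_0^1 (-y) dx dy = -1/2.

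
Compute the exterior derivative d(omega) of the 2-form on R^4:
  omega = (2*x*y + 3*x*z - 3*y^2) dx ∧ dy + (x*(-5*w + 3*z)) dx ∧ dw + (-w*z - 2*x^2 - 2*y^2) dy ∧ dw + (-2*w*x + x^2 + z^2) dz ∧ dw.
d(omega) = (3*x) dx ∧ dy ∧ dz + (-2*w - x) dx ∧ dz ∧ dw + (-4*x) dx ∧ dy ∧ dw + (w) dy ∧ dz ∧ dw

For a 2-form omega = sum_{i<j} g_{ij} dx_i ∧ dx_j, the exterior derivative is
  d(omega) = sum_{i<j} d(g_{ij}) ∧ dx_i ∧ dx_j = sum_{i<j, k} (∂g_{ij}/∂x_k) dx_k ∧ dx_i ∧ dx_j.
Expand each term, using dx_k ∧ dx_i ∧ dx_j = sgn(permutation) dx_{(a)} ∧ dx_{(b)} ∧ dx_{(c)} with (a < b < c) sorted:
  d(2*x*y + 3*x*z - 3*y^2) includes (∂/∂z)(2*x*y + 3*x*z - 3*y^2) dz = (3*x) dz, which multiplied by dx ∧ dy gives (3*x) dx ∧ dy ∧ dz
  d(x*(-5*w + 3*z)) includes (∂/∂z)(x*(-5*w + 3*z)) dz = (3*x) dz, which multiplied by dx ∧ dw gives (-3*x) dx ∧ dz ∧ dw
  d(-w*z - 2*x^2 - 2*y^2) includes (∂/∂x)(-w*z - 2*x^2 - 2*y^2) dx = (-4*x) dx, which multiplied by dy ∧ dw gives (-4*x) dx ∧ dy ∧ dw
  d(-w*z - 2*x^2 - 2*y^2) includes (∂/∂z)(-w*z - 2*x^2 - 2*y^2) dz = (-w) dz, which multiplied by dy ∧ dw gives (w) dy ∧ dz ∧ dw
  d(-2*w*x + x^2 + z^2) includes (∂/∂x)(-2*w*x + x^2 + z^2) dx = (-2*w + 2*x) dx, which multiplied by dz ∧ dw gives (-2*w + 2*x) dx ∧ dz ∧ dw
Collecting like 3-forms: d(omega) = (3*x) dx ∧ dy ∧ dz + (-2*w - x) dx ∧ dz ∧ dw + (-4*x) dx ∧ dy ∧ dw + (w) dy ∧ dz ∧ dw.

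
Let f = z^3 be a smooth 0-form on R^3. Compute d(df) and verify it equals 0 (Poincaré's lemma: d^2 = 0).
d(df) = 0

Step 1: df = sum_i (∂f/∂x_i) dx_i = (0) dx + (0) dy + (3*z^2) dz.
Step 2: Apply d again. Using the 1-form formula, the coefficient of dx ∧ dy in d(df) is ∂^2 f/∂x ∂y - ∂^2 f/∂y ∂x = (0) - (0) = 0 (equality of mixed partials for smooth f).
Similarly for dx ∧ dz and dy ∧ dz — all coefficients vanish. So d(df) = 0.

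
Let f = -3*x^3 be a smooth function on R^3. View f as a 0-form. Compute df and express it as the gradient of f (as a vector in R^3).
df = (-9*x^2) dx + (0) dy + (0) dz; grad f = (-9*x^2, 0, 0)

For a 0-form f, d f = (∂f/∂x) dx + (∂f/∂y) dy + (∂f/∂z) dz. The components of the vector representation are exactly the entries of grad f in Cartesian coordinates:
  ∂f/∂x = -9*x^2
  ∂f/∂y = 0
  ∂f/∂z = 0.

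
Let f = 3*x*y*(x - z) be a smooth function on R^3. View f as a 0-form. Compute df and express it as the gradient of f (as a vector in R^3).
df = (3*y*(2*x - z)) dx + (3*x*(x - z)) dy + (-3*x*y) dz; grad f = (3*y*(2*x - z), 3*x*(x - z), -3*x*y)

For a 0-form f, d f = (∂f/∂x) dx + (∂f/∂y) dy + (∂f/∂z) dz. The components of the vector representation are exactly the entries of grad f in Cartesian coordinates:
  ∂f/∂x = 3*y*(2*x - z)
  ∂f/∂y = 3*x*(x - z)
  ∂f/∂z = -3*x*y.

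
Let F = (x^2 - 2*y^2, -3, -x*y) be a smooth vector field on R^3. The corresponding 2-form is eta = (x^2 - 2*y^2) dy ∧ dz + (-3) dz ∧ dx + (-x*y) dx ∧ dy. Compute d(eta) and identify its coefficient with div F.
d(eta) = (2*x) dx ∧ dy ∧ dz; div F = 2*x

For a 2-form in R^3 of the form above, applying d gives a 3-form with coefficient ∂P/∂x + ∂Q/∂y + ∂R/∂z:
  ∂P/∂x = 2*x
  ∂Q/∂y = 0
  ∂R/∂z = 0
Sum = 2*x, which is exactly div F.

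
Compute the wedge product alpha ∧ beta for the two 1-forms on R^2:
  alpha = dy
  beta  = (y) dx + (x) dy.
alpha ∧ beta = (-y) dx ∧ dy

Distribute the wedge, using dx_i ∧ dx_j = -dx_j ∧ dx_i and dx_i ∧ dx_i = 0. For each pair (i, j) with i < j, the coefficient of dx_i ∧ dx_j in alpha ∧ beta is (alpha_i * beta_j - alpha_j * beta_i). Collecting: alpha ∧ beta = (-y) dx ∧ dy.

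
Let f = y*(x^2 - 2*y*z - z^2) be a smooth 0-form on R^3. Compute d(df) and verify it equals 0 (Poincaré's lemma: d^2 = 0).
d(df) = 0

Step 1: df = sum_i (∂f/∂x_i) dx_i = (2*x*y) dx + (x^2 - 4*y*z - z^2) dy + (2*y*(-y - z)) dz.
Step 2: Apply d again. Using the 1-form formula, the coefficient of dx ∧ dy in d(df) is ∂^2 f/∂x ∂y - ∂^2 f/∂y ∂x = (2*x) - (2*x) = 0 (equality of mixed partials for smooth f).
Similarly for dx ∧ dz and dy ∧ dz — all coefficients vanish. So d(df) = 0.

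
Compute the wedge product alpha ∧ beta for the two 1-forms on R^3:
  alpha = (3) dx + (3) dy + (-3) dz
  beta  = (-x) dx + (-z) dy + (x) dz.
alpha ∧ beta = (3*x - 3*z) dx ∧ dy + (3*x - 3*z) dy ∧ dz

Distribute the wedge, using dx_i ∧ dx_j = -dx_j ∧ dx_i and dx_i ∧ dx_i = 0. For each pair (i, j) with i < j, the coefficient of dx_i ∧ dx_j in alpha ∧ beta is (alpha_i * beta_j - alpha_j * beta_i). Collecting: alpha ∧ beta = (3*x - 3*z) dx ∧ dy + (3*x - 3*z) dy ∧ dz.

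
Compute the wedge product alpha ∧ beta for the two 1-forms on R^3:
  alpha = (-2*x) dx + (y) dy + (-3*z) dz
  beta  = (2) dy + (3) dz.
alpha ∧ beta = (-4*x) dx ∧ dy + (-6*x) dx ∧ dz + (3*y + 6*z) dy ∧ dz

Distribute the wedge, using dx_i ∧ dx_j = -dx_j ∧ dx_i and dx_i ∧ dx_i = 0. For each pair (i, j) with i < j, the coefficient of dx_i ∧ dx_j in alpha ∧ beta is (alpha_i * beta_j - alpha_j * beta_i). Collecting: alpha ∧ beta = (-4*x) dx ∧ dy + (-6*x) dx ∧ dz + (3*y + 6*z) dy ∧ dz.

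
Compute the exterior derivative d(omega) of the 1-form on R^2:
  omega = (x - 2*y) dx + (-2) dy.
d(omega) = (2) dx ∧ dy

For a 1-form omega = sum_i f_i dx_i, the exterior derivative is
  d(omega) = sum_{i < j} (∂f_j/∂x_i - ∂f_i/∂x_j) dx_i ∧ dx_j.
  coefficient of dx ∧ dy: ∂f_2/∂x - ∂f_1/∂y = ∂(-2)/∂x - ∂(x - 2*y)/∂y = 2
Assembling: d(omega) = (2) dx ∧ dy.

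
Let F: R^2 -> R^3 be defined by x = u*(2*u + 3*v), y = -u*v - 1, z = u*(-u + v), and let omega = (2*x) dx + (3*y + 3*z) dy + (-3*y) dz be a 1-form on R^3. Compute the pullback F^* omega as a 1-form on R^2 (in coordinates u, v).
F^* omega = (16*u^3 + 33*u^2*v + 21*u*v^2 - 6*u + 6*v) du + (3*u*(5*u^2 + 7*u*v + 2)) dv

Using F^*(f dg) = (f ∘ F) d(g ∘ F), substitute each coordinate x_i by F_i(u, v) in f_i, and replace dx_i by d F_i = (∂F_i/∂u) du + (∂F_i/∂v) dv.
  For the x component: f_1(F) = 2*u*(2*u + 3*v); d F_1 = (4*u + 3*v) du + (3*u) dv
  For the y component: f_2(F) = -3*u^2 - 3; d F_2 = (-v) du + (-u) dv
  For the z component: f_3(F) = 3*u*v + 3; d F_3 = (-2*u + v) du + (u) dv
Combining and collecting du, dv coefficients:
  coeff of du: 16*u^3 + 33*u^2*v + 21*u*v^2 - 6*u + 6*v
  coeff of dv: 3*u*(5*u^2 + 7*u*v + 2)
F^* omega = (16*u^3 + 33*u^2*v + 21*u*v^2 - 6*u + 6*v) du + (3*u*(5*u^2 + 7*u*v + 2)) dv.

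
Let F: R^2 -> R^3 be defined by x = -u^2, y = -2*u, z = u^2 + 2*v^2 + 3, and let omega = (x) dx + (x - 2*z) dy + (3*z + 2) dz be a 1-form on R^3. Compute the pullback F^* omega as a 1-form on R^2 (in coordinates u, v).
F^* omega = (8*u^3 + 6*u^2 + 12*u*v^2 + 22*u + 8*v^2 + 12) du + (4*v*(3*u^2 + 6*v^2 + 11)) dv

Using F^*(f dg) = (f ∘ F) d(g ∘ F), substitute each coordinate x_i by F_i(u, v) in f_i, and replace dx_i by d F_i = (∂F_i/∂u) du + (∂F_i/∂v) dv.
  For the x component: f_1(F) = -u^2; d F_1 = (-2*u) du + (0) dv
  For the y component: f_2(F) = -3*u^2 - 4*v^2 - 6; d F_2 = (-2) du + (0) dv
  For the z component: f_3(F) = 3*u^2 + 6*v^2 + 11; d F_3 = (2*u) du + (4*v) dv
Combining and collecting du, dv coefficients:
  coeff of du: 8*u^3 + 6*u^2 + 12*u*v^2 + 22*u + 8*v^2 + 12
  coeff of dv: 4*v*(3*u^2 + 6*v^2 + 11)
F^* omega = (8*u^3 + 6*u^2 + 12*u*v^2 + 22*u + 8*v^2 + 12) du + (4*v*(3*u^2 + 6*v^2 + 11)) dv.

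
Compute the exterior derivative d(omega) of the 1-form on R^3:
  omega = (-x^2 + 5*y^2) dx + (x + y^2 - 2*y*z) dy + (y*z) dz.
d(omega) = (1 - 10*y) dx ∧ dy + (2*y + z) dy ∧ dz

For a 1-form omega = sum_i f_i dx_i, the exterior derivative is
  d(omega) = sum_{i < j} (∂f_j/∂x_i - ∂f_i/∂x_j) dx_i ∧ dx_j.
  coefficient of dx ∧ dy: ∂f_2/∂x - ∂f_1/∂y = ∂(x + y^2 - 2*y*z)/∂x - ∂(-x^2 + 5*y^2)/∂y = 1 - 10*y
  coefficient of dy ∧ dz: ∂f_3/∂y - ∂f_2/∂z = ∂(y*z)/∂y - ∂(x + y^2 - 2*y*z)/∂z = 2*y + z
Assembling: d(omega) = (1 - 10*y) dx ∧ dy + (2*y + z) dy ∧ dz.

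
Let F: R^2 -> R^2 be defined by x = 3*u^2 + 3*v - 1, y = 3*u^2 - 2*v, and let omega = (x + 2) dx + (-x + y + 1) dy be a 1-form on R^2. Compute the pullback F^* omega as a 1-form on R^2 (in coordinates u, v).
F^* omega = (6*u*(3*u^2 - 2*v + 3)) du + (9*u^2 + 19*v - 1) dv

Using F^*(f dg) = (f ∘ F) d(g ∘ F), substitute each coordinate x_i by F_i(u, v) in f_i, and replace dx_i by d F_i = (∂F_i/∂u) du + (∂F_i/∂v) dv.
  For the x component: f_1(F) = 3*u^2 + 3*v + 1; d F_1 = (6*u) du + (3) dv
  For the y component: f_2(F) = 2 - 5*v; d F_2 = (6*u) du + (-2) dv
Combining and collecting du, dv coefficients:
  coeff of du: 6*u*(3*u^2 - 2*v + 3)
  coeff of dv: 9*u^2 + 19*v - 1
F^* omega = (6*u*(3*u^2 - 2*v + 3)) du + (9*u^2 + 19*v - 1) dv.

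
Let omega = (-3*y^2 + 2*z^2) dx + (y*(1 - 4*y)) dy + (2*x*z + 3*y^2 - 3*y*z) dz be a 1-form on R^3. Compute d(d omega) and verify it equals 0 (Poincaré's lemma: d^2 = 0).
d(d omega) = 0

Step 1: d omega = sum_{i<j} (∂f_j/∂x_i - ∂f_i/∂x_j) dx_i ∧ dx_j:
  coeff of dx ∧ dy: 6*y
  coeff of dx ∧ dz: -2*z
  coeff of dy ∧ dz: 6*y - 3*z
Step 2: Apply d again to each 2-form coefficient. The only possible 3-form in R^3 is dx ∧ dy ∧ dz, with coefficient
  ∂(coeff of dy∧dz)/∂x - ∂(coeff of dx∧dz)/∂y + ∂(coeff of dx∧dy)/∂z
  = ∂/∂x (6*y - 3*z) - ∂/∂y (-2*z) + ∂/∂z (6*y).
Each of these terms simplifies to sums of mixed partials that cancel in pairs. The result is 0 (by equality of mixed partials for smooth functions — Schwarz / Clairaut).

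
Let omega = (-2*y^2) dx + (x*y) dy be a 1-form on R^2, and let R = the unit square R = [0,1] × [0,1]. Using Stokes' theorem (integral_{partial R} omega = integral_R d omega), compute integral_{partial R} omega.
integral_(partial R) omega = 5/2

Stokes: integral_partial_R omega = integral_R d omega with d omega = (∂Q/∂x - ∂P/∂y) dx ∧ dy.
  ∂Q/∂x = y
  ∂P/∂y = -4*y
  integrand = ∂Q/∂x - ∂P/∂y = 5*y.
Integrating over R: integral_0^1 integral_0^1 (5*y) dx dy = 5/2.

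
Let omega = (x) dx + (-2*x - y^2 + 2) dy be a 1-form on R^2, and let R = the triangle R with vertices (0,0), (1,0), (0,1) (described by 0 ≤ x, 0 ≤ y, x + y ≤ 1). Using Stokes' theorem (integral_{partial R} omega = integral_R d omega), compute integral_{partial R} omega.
integral_(partial R) omega = -1

Stokes: integral_partial_R omega = integral_R d omega with d omega = (∂Q/∂x - ∂P/∂y) dx ∧ dy.
  ∂Q/∂x = -2
  ∂P/∂y = 0
  integrand = ∂Q/∂x - ∂P/∂y = -2.
Integrating over R: integral_0^1 integral_0^{1-x} (-2) dy dx = -1.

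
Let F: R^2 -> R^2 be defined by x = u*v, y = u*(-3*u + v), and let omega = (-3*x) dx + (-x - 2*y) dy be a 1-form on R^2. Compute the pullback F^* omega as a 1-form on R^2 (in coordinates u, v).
F^* omega = (6*u*(-6*u^2 + 4*u*v - v^2)) du + (6*u^2*(u - v)) dv

Using F^*(f dg) = (f ∘ F) d(g ∘ F), substitute each coordinate x_i by F_i(u, v) in f_i, and replace dx_i by d F_i = (∂F_i/∂u) du + (∂F_i/∂v) dv.
  For the x component: f_1(F) = -3*u*v; d F_1 = (v) du + (u) dv
  For the y component: f_2(F) = 3*u*(2*u - v); d F_2 = (-6*u + v) du + (u) dv
Combining and collecting du, dv coefficients:
  coeff of du: 6*u*(-6*u^2 + 4*u*v - v^2)
  coeff of dv: 6*u^2*(u - v)
F^* omega = (6*u*(-6*u^2 + 4*u*v - v^2)) du + (6*u^2*(u - v)) dv.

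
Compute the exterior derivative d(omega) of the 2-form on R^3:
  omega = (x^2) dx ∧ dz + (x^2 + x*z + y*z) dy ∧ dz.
d(omega) = (2*x + z) dx ∧ dy ∧ dz

For a 2-form omega = sum_{i<j} g_{ij} dx_i ∧ dx_j, the exterior derivative is
  d(omega) = sum_{i<j} d(g_{ij}) ∧ dx_i ∧ dx_j = sum_{i<j, k} (∂g_{ij}/∂x_k) dx_k ∧ dx_i ∧ dx_j.
Expand each term, using dx_k ∧ dx_i ∧ dx_j = sgn(permutation) dx_{(a)} ∧ dx_{(b)} ∧ dx_{(c)} with (a < b < c) sorted:
  d(x^2 + x*z + y*z) includes (∂/∂x)(x^2 + x*z + y*z) dx = (2*x + z) dx, which multiplied by dy ∧ dz gives (2*x + z) dx ∧ dy ∧ dz
Collecting like 3-forms: d(omega) = (2*x + z) dx ∧ dy ∧ dz.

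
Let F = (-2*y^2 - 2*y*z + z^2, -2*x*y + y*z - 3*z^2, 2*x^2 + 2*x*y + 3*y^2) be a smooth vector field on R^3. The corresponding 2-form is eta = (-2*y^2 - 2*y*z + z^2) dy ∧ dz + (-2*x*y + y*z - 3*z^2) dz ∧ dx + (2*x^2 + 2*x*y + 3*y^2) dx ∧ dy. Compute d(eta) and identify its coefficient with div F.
d(eta) = (-2*x + z) dx ∧ dy ∧ dz; div F = -2*x + z

For a 2-form in R^3 of the form above, applying d gives a 3-form with coefficient ∂P/∂x + ∂Q/∂y + ∂R/∂z:
  ∂P/∂x = 0
  ∂Q/∂y = -2*x + z
  ∂R/∂z = 0
Sum = -2*x + z, which is exactly div F.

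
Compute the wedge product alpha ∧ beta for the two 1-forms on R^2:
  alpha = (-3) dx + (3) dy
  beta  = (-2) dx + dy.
alpha ∧ beta = (3) dx ∧ dy

Distribute the wedge, using dx_i ∧ dx_j = -dx_j ∧ dx_i and dx_i ∧ dx_i = 0. For each pair (i, j) with i < j, the coefficient of dx_i ∧ dx_j in alpha ∧ beta is (alpha_i * beta_j - alpha_j * beta_i). Collecting: alpha ∧ beta = (3) dx ∧ dy.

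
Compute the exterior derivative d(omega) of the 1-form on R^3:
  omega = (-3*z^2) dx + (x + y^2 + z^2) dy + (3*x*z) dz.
d(omega) = (1) dx ∧ dy + (9*z) dx ∧ dz + (-2*z) dy ∧ dz

For a 1-form omega = sum_i f_i dx_i, the exterior derivative is
  d(omega) = sum_{i < j} (∂f_j/∂x_i - ∂f_i/∂x_j) dx_i ∧ dx_j.
  coefficient of dx ∧ dy: ∂f_2/∂x - ∂f_1/∂y = ∂(x + y^2 + z^2)/∂x - ∂(-3*z^2)/∂y = 1
  coefficient of dx ∧ dz: ∂f_3/∂x - ∂f_1/∂z = ∂(3*x*z)/∂x - ∂(-3*z^2)/∂z = 9*z
  coefficient of dy ∧ dz: ∂f_3/∂y - ∂f_2/∂z = ∂(3*x*z)/∂y - ∂(x + y^2 + z^2)/∂z = -2*z
Assembling: d(omega) = (1) dx ∧ dy + (9*z) dx ∧ dz + (-2*z) dy ∧ dz.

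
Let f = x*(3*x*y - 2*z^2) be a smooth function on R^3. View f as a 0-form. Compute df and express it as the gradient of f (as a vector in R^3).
df = (6*x*y - 2*z^2) dx + (3*x^2) dy + (-4*x*z) dz; grad f = (6*x*y - 2*z^2, 3*x^2, -4*x*z)

For a 0-form f, d f = (∂f/∂x) dx + (∂f/∂y) dy + (∂f/∂z) dz. The components of the vector representation are exactly the entries of grad f in Cartesian coordinates:
  ∂f/∂x = 6*x*y - 2*z^2
  ∂f/∂y = 3*x^2
  ∂f/∂z = -4*x*z.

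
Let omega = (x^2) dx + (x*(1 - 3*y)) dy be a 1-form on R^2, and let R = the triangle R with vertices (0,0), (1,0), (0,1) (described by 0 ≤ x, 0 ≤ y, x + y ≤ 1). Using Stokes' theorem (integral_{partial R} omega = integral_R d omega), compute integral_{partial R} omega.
integral_(partial R) omega = 0

Stokes: integral_partial_R omega = integral_R d omega with d omega = (∂Q/∂x - ∂P/∂y) dx ∧ dy.
  ∂Q/∂x = 1 - 3*y
  ∂P/∂y = 0
  integrand = ∂Q/∂x - ∂P/∂y = 1 - 3*y.
Integrating over R: integral_0^1 integral_0^{1-x} (1 - 3*y) dy dx = 0.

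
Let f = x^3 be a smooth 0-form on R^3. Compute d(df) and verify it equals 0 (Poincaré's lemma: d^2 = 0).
d(df) = 0

Step 1: df = sum_i (∂f/∂x_i) dx_i = (3*x^2) dx + (0) dy + (0) dz.
Step 2: Apply d again. Using the 1-form formula, the coefficient of dx ∧ dy in d(df) is ∂^2 f/∂x ∂y - ∂^2 f/∂y ∂x = (0) - (0) = 0 (equality of mixed partials for smooth f).
Similarly for dx ∧ dz and dy ∧ dz — all coefficients vanish. So d(df) = 0.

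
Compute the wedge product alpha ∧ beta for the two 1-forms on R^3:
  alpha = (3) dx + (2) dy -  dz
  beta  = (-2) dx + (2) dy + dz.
alpha ∧ beta = (10) dx ∧ dy + (1) dx ∧ dz + (4) dy ∧ dz

Distribute the wedge, using dx_i ∧ dx_j = -dx_j ∧ dx_i and dx_i ∧ dx_i = 0. For each pair (i, j) with i < j, the coefficient of dx_i ∧ dx_j in alpha ∧ beta is (alpha_i * beta_j - alpha_j * beta_i). Collecting: alpha ∧ beta = (10) dx ∧ dy + (1) dx ∧ dz + (4) dy ∧ dz.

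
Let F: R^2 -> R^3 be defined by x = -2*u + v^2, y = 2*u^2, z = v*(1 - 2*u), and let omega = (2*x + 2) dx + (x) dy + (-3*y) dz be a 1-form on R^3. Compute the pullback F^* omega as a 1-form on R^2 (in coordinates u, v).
F^* omega = (12*u^2*v - 8*u^2 + 4*u*v^2 + 8*u - 4*v^2 - 4) du + (12*u^3 - 6*u^2 - 8*u*v + 4*v^3 + 4*v) dv

Using F^*(f dg) = (f ∘ F) d(g ∘ F), substitute each coordinate x_i by F_i(u, v) in f_i, and replace dx_i by d F_i = (∂F_i/∂u) du + (∂F_i/∂v) dv.
  For the x component: f_1(F) = -4*u + 2*v^2 + 2; d F_1 = (-2) du + (2*v) dv
  For the y component: f_2(F) = -2*u + v^2; d F_2 = (4*u) du + (0) dv
  For the z component: f_3(F) = -6*u^2; d F_3 = (-2*v) du + (1 - 2*u) dv
Combining and collecting du, dv coefficients:
  coeff of du: 12*u^2*v - 8*u^2 + 4*u*v^2 + 8*u - 4*v^2 - 4
  coeff of dv: 12*u^3 - 6*u^2 - 8*u*v + 4*v^3 + 4*v
F^* omega = (12*u^2*v - 8*u^2 + 4*u*v^2 + 8*u - 4*v^2 - 4) du + (12*u^3 - 6*u^2 - 8*u*v + 4*v^3 + 4*v) dv.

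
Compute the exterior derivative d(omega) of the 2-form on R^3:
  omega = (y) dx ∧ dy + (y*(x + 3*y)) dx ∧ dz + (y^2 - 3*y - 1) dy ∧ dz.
d(omega) = (-x - 6*y) dx ∧ dy ∧ dz

For a 2-form omega = sum_{i<j} g_{ij} dx_i ∧ dx_j, the exterior derivative is
  d(omega) = sum_{i<j} d(g_{ij}) ∧ dx_i ∧ dx_j = sum_{i<j, k} (∂g_{ij}/∂x_k) dx_k ∧ dx_i ∧ dx_j.
Expand each term, using dx_k ∧ dx_i ∧ dx_j = sgn(permutation) dx_{(a)} ∧ dx_{(b)} ∧ dx_{(c)} with (a < b < c) sorted:
  d(y*(x + 3*y)) includes (∂/∂y)(y*(x + 3*y)) dy = (x + 6*y) dy, which multiplied by dx ∧ dz gives (-x - 6*y) dx ∧ dy ∧ dz
Collecting like 3-forms: d(omega) = (-x - 6*y) dx ∧ dy ∧ dz.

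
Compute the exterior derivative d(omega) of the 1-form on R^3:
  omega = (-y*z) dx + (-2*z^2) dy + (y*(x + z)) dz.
d(omega) = (z) dx ∧ dy + (2*y) dx ∧ dz + (x + 5*z) dy ∧ dz

For a 1-form omega = sum_i f_i dx_i, the exterior derivative is
  d(omega) = sum_{i < j} (∂f_j/∂x_i - ∂f_i/∂x_j) dx_i ∧ dx_j.
  coefficient of dx ∧ dy: ∂f_2/∂x - ∂f_1/∂y = ∂(-2*z^2)/∂x - ∂(-y*z)/∂y = z
  coefficient of dx ∧ dz: ∂f_3/∂x - ∂f_1/∂z = ∂(y*(x + z))/∂x - ∂(-y*z)/∂z = 2*y
  coefficient of dy ∧ dz: ∂f_3/∂y - ∂f_2/∂z = ∂(y*(x + z))/∂y - ∂(-2*z^2)/∂z = x + 5*z
Assembling: d(omega) = (z) dx ∧ dy + (2*y) dx ∧ dz + (x + 5*z) dy ∧ dz.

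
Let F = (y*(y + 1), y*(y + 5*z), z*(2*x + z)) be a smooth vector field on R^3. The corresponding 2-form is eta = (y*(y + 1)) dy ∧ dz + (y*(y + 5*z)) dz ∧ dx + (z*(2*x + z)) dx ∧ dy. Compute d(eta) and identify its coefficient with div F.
d(eta) = (2*x + 2*y + 7*z) dx ∧ dy ∧ dz; div F = 2*x + 2*y + 7*z

For a 2-form in R^3 of the form above, applying d gives a 3-form with coefficient ∂P/∂x + ∂Q/∂y + ∂R/∂z:
  ∂P/∂x = 0
  ∂Q/∂y = 2*y + 5*z
  ∂R/∂z = 2*x + 2*z
Sum = 2*x + 2*y + 7*z, which is exactly div F.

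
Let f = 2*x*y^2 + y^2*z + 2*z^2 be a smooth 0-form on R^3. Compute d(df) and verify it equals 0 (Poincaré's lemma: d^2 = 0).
d(df) = 0

Step 1: df = sum_i (∂f/∂x_i) dx_i = (2*y^2) dx + (2*y*(2*x + z)) dy + (y^2 + 4*z) dz.
Step 2: Apply d again. Using the 1-form formula, the coefficient of dx ∧ dy in d(df) is ∂^2 f/∂x ∂y - ∂^2 f/∂y ∂x = (4*y) - (4*y) = 0 (equality of mixed partials for smooth f).
Similarly for dx ∧ dz and dy ∧ dz — all coefficients vanish. So d(df) = 0.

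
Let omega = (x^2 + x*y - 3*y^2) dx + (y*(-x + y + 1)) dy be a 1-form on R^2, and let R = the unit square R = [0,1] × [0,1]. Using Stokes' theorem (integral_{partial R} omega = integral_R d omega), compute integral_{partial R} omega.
integral_(partial R) omega = 2

Stokes: integral_partial_R omega = integral_R d omega with d omega = (∂Q/∂x - ∂P/∂y) dx ∧ dy.
  ∂Q/∂x = -y
  ∂P/∂y = x - 6*y
  integrand = ∂Q/∂x - ∂P/∂y = -x + 5*y.
Integrating over R: integral_0^1 integral_0^1 (-x + 5*y) dx dy = 2.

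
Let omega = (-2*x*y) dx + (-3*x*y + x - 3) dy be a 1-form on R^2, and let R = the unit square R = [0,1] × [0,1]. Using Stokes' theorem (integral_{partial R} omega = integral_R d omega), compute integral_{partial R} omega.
integral_(partial R) omega = 1/2

Stokes: integral_partial_R omega = integral_R d omega with d omega = (∂Q/∂x - ∂P/∂y) dx ∧ dy.
  ∂Q/∂x = 1 - 3*y
  ∂P/∂y = -2*x
  integrand = ∂Q/∂x - ∂P/∂y = 2*x - 3*y + 1.
Integrating over R: integral_0^1 integral_0^1 (2*x - 3*y + 1) dx dy = 1/2.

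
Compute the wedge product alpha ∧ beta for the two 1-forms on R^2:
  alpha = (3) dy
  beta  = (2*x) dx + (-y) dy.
alpha ∧ beta = (-6*x) dx ∧ dy

Distribute the wedge, using dx_i ∧ dx_j = -dx_j ∧ dx_i and dx_i ∧ dx_i = 0. For each pair (i, j) with i < j, the coefficient of dx_i ∧ dx_j in alpha ∧ beta is (alpha_i * beta_j - alpha_j * beta_i). Collecting: alpha ∧ beta = (-6*x) dx ∧ dy.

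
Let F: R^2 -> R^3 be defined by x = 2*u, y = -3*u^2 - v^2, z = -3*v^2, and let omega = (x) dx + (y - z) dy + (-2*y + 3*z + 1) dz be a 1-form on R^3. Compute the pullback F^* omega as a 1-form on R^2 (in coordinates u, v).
F^* omega = (2*u*(9*u^2 - 6*v^2 + 2)) du + (2*v*(-15*u^2 + 19*v^2 - 3)) dv

Using F^*(f dg) = (f ∘ F) d(g ∘ F), substitute each coordinate x_i by F_i(u, v) in f_i, and replace dx_i by d F_i = (∂F_i/∂u) du + (∂F_i/∂v) dv.
  For the x component: f_1(F) = 2*u; d F_1 = (2) du + (0) dv
  For the y component: f_2(F) = -3*u^2 + 2*v^2; d F_2 = (-6*u) du + (-2*v) dv
  For the z component: f_3(F) = 6*u^2 - 7*v^2 + 1; d F_3 = (0) du + (-6*v) dv
Combining and collecting du, dv coefficients:
  coeff of du: 2*u*(9*u^2 - 6*v^2 + 2)
  coeff of dv: 2*v*(-15*u^2 + 19*v^2 - 3)
F^* omega = (2*u*(9*u^2 - 6*v^2 + 2)) du + (2*v*(-15*u^2 + 19*v^2 - 3)) dv.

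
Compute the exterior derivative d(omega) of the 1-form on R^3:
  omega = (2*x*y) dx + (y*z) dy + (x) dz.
d(omega) = (-2*x) dx ∧ dy + (1) dx ∧ dz + (-y) dy ∧ dz

For a 1-form omega = sum_i f_i dx_i, the exterior derivative is
  d(omega) = sum_{i < j} (∂f_j/∂x_i - ∂f_i/∂x_j) dx_i ∧ dx_j.
  coefficient of dx ∧ dy: ∂f_2/∂x - ∂f_1/∂y = ∂(y*z)/∂x - ∂(2*x*y)/∂y = -2*x
  coefficient of dx ∧ dz: ∂f_3/∂x - ∂f_1/∂z = ∂(x)/∂x - ∂(2*x*y)/∂z = 1
  coefficient of dy ∧ dz: ∂f_3/∂y - ∂f_2/∂z = ∂(x)/∂y - ∂(y*z)/∂z = -y
Assembling: d(omega) = (-2*x) dx ∧ dy + (1) dx ∧ dz + (-y) dy ∧ dz.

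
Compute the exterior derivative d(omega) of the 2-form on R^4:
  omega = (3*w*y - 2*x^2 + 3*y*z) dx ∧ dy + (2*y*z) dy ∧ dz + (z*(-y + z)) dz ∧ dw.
d(omega) = (3*y) dx ∧ dy ∧ dz + (3*y) dx ∧ dy ∧ dw + (-z) dy ∧ dz ∧ dw

For a 2-form omega = sum_{i<j} g_{ij} dx_i ∧ dx_j, the exterior derivative is
  d(omega) = sum_{i<j} d(g_{ij}) ∧ dx_i ∧ dx_j = sum_{i<j, k} (∂g_{ij}/∂x_k) dx_k ∧ dx_i ∧ dx_j.
Expand each term, using dx_k ∧ dx_i ∧ dx_j = sgn(permutation) dx_{(a)} ∧ dx_{(b)} ∧ dx_{(c)} with (a < b < c) sorted:
  d(3*w*y - 2*x^2 + 3*y*z) includes (∂/∂z)(3*w*y - 2*x^2 + 3*y*z) dz = (3*y) dz, which multiplied by dx ∧ dy gives (3*y) dx ∧ dy ∧ dz
  d(3*w*y - 2*x^2 + 3*y*z) includes (∂/∂w)(3*w*y - 2*x^2 + 3*y*z) dw = (3*y) dw, which multiplied by dx ∧ dy gives (3*y) dx ∧ dy ∧ dw
  d(z*(-y + z)) includes (∂/∂y)(z*(-y + z)) dy = (-z) dy, which multiplied by dz ∧ dw gives (-z) dy ∧ dz ∧ dw
Collecting like 3-forms: d(omega) = (3*y) dx ∧ dy ∧ dz + (3*y) dx ∧ dy ∧ dw + (-z) dy ∧ dz ∧ dw.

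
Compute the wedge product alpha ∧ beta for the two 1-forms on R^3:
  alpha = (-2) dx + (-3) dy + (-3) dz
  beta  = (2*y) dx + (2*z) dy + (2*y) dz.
alpha ∧ beta = (6*y - 4*z) dx ∧ dy + (2*y) dx ∧ dz + (-6*y + 6*z) dy ∧ dz

Distribute the wedge, using dx_i ∧ dx_j = -dx_j ∧ dx_i and dx_i ∧ dx_i = 0. For each pair (i, j) with i < j, the coefficient of dx_i ∧ dx_j in alpha ∧ beta is (alpha_i * beta_j - alpha_j * beta_i). Collecting: alpha ∧ beta = (6*y - 4*z) dx ∧ dy + (2*y) dx ∧ dz + (-6*y + 6*z) dy ∧ dz.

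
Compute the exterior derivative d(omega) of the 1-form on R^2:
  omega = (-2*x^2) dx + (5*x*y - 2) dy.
d(omega) = (5*y) dx ∧ dy

For a 1-form omega = sum_i f_i dx_i, the exterior derivative is
  d(omega) = sum_{i < j} (∂f_j/∂x_i - ∂f_i/∂x_j) dx_i ∧ dx_j.
  coefficient of dx ∧ dy: ∂f_2/∂x - ∂f_1/∂y = ∂(5*x*y - 2)/∂x - ∂(-2*x^2)/∂y = 5*y
Assembling: d(omega) = (5*y) dx ∧ dy.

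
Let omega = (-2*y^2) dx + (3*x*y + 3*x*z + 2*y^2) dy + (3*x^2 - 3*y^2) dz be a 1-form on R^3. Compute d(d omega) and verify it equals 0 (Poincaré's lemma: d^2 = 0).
d(d omega) = 0

Step 1: d omega = sum_{i<j} (∂f_j/∂x_i - ∂f_i/∂x_j) dx_i ∧ dx_j:
  coeff of dx ∧ dy: 7*y + 3*z
  coeff of dx ∧ dz: 6*x
  coeff of dy ∧ dz: -3*x - 6*y
Step 2: Apply d again to each 2-form coefficient. The only possible 3-form in R^3 is dx ∧ dy ∧ dz, with coefficient
  ∂(coeff of dy∧dz)/∂x - ∂(coeff of dx∧dz)/∂y + ∂(coeff of dx∧dy)/∂z
  = ∂/∂x (-3*x - 6*y) - ∂/∂y (6*x) + ∂/∂z (7*y + 3*z).
Each of these terms simplifies to sums of mixed partials that cancel in pairs. The result is 0 (by equality of mixed partials for smooth functions — Schwarz / Clairaut).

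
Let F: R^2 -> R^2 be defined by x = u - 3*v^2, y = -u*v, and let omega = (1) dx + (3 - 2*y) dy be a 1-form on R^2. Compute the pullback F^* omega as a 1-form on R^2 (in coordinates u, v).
F^* omega = (-2*u*v^2 - 3*v + 1) du + (-2*u^2*v - 3*u - 6*v) dv

Using F^*(f dg) = (f ∘ F) d(g ∘ F), substitute each coordinate x_i by F_i(u, v) in f_i, and replace dx_i by d F_i = (∂F_i/∂u) du + (∂F_i/∂v) dv.
  For the x component: f_1(F) = 1; d F_1 = (1) du + (-6*v) dv
  For the y component: f_2(F) = 2*u*v + 3; d F_2 = (-v) du + (-u) dv
Combining and collecting du, dv coefficients:
  coeff of du: -2*u*v^2 - 3*v + 1
  coeff of dv: -2*u^2*v - 3*u - 6*v
F^* omega = (-2*u*v^2 - 3*v + 1) du + (-2*u^2*v - 3*u - 6*v) dv.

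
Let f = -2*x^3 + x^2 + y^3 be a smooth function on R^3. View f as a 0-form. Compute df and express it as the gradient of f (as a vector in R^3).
df = (2*x*(1 - 3*x)) dx + (3*y^2) dy + (0) dz; grad f = (2*x*(1 - 3*x), 3*y^2, 0)

For a 0-form f, d f = (∂f/∂x) dx + (∂f/∂y) dy + (∂f/∂z) dz. The components of the vector representation are exactly the entries of grad f in Cartesian coordinates:
  ∂f/∂x = 2*x*(1 - 3*x)
  ∂f/∂y = 3*y^2
  ∂f/∂z = 0.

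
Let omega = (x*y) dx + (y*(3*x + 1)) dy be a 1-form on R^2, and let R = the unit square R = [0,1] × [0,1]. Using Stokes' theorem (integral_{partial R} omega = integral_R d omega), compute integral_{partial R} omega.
integral_(partial R) omega = 1

Stokes: integral_partial_R omega = integral_R d omega with d omega = (∂Q/∂x - ∂P/∂y) dx ∧ dy.
  ∂Q/∂x = 3*y
  ∂P/∂y = x
  integrand = ∂Q/∂x - ∂P/∂y = -x + 3*y.
Integrating over R: integral_0^1 integral_0^1 (-x + 3*y) dx dy = 1.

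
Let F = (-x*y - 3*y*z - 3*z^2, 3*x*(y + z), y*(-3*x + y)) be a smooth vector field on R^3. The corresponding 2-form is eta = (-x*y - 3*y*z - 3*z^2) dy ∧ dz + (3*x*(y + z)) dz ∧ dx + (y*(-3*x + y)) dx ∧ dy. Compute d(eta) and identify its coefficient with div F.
d(eta) = (3*x - y) dx ∧ dy ∧ dz; div F = 3*x - y

For a 2-form in R^3 of the form above, applying d gives a 3-form with coefficient ∂P/∂x + ∂Q/∂y + ∂R/∂z:
  ∂P/∂x = -y
  ∂Q/∂y = 3*x
  ∂R/∂z = 0
Sum = 3*x - y, which is exactly div F.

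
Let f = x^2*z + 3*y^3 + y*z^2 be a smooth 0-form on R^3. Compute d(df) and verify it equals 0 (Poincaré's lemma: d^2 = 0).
d(df) = 0

Step 1: df = sum_i (∂f/∂x_i) dx_i = (2*x*z) dx + (9*y^2 + z^2) dy + (x^2 + 2*y*z) dz.
Step 2: Apply d again. Using the 1-form formula, the coefficient of dx ∧ dy in d(df) is ∂^2 f/∂x ∂y - ∂^2 f/∂y ∂x = (0) - (0) = 0 (equality of mixed partials for smooth f).
Similarly for dx ∧ dz and dy ∧ dz — all coefficients vanish. So d(df) = 0.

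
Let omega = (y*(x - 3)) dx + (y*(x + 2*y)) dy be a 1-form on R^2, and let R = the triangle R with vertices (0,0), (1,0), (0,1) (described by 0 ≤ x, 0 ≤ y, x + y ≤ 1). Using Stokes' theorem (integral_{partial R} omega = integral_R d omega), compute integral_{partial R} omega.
integral_(partial R) omega = 3/2

Stokes: integral_partial_R omega = integral_R d omega with d omega = (∂Q/∂x - ∂P/∂y) dx ∧ dy.
  ∂Q/∂x = y
  ∂P/∂y = x - 3
  integrand = ∂Q/∂x - ∂P/∂y = -x + y + 3.
Integrating over R: integral_0^1 integral_0^{1-x} (-x + y + 3) dy dx = 3/2.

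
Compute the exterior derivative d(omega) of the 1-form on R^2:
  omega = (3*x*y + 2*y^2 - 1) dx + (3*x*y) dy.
d(omega) = (-3*x - y) dx ∧ dy

For a 1-form omega = sum_i f_i dx_i, the exterior derivative is
  d(omega) = sum_{i < j} (∂f_j/∂x_i - ∂f_i/∂x_j) dx_i ∧ dx_j.
  coefficient of dx ∧ dy: ∂f_2/∂x - ∂f_1/∂y = ∂(3*x*y)/∂x - ∂(3*x*y + 2*y^2 - 1)/∂y = -3*x - y
Assembling: d(omega) = (-3*x - y) dx ∧ dy.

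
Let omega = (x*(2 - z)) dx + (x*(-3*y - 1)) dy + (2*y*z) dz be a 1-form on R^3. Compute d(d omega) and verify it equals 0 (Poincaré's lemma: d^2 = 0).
d(d omega) = 0

Step 1: d omega = sum_{i<j} (∂f_j/∂x_i - ∂f_i/∂x_j) dx_i ∧ dx_j:
  coeff of dx ∧ dy: -3*y - 1
  coeff of dx ∧ dz: x
  coeff of dy ∧ dz: 2*z
Step 2: Apply d again to each 2-form coefficient. The only possible 3-form in R^3 is dx ∧ dy ∧ dz, with coefficient
  ∂(coeff of dy∧dz)/∂x - ∂(coeff of dx∧dz)/∂y + ∂(coeff of dx∧dy)/∂z
  = ∂/∂x (2*z) - ∂/∂y (x) + ∂/∂z (-3*y - 1).
Each of these terms simplifies to sums of mixed partials that cancel in pairs. The result is 0 (by equality of mixed partials for smooth functions — Schwarz / Clairaut).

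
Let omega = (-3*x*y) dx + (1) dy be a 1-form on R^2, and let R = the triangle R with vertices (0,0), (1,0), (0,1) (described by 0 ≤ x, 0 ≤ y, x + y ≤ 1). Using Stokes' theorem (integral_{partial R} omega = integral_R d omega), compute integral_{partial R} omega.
integral_(partial R) omega = 1/2

Stokes: integral_partial_R omega = integral_R d omega with d omega = (∂Q/∂x - ∂P/∂y) dx ∧ dy.
  ∂Q/∂x = 0
  ∂P/∂y = -3*x
  integrand = ∂Q/∂x - ∂P/∂y = 3*x.
Integrating over R: integral_0^1 integral_0^{1-x} (3*x) dy dx = 1/2.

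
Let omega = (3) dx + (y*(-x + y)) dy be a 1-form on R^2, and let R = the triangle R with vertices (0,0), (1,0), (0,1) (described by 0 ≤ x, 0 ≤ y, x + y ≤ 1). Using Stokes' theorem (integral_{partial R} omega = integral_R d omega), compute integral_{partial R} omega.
integral_(partial R) omega = -1/6

Stokes: integral_partial_R omega = integral_R d omega with d omega = (∂Q/∂x - ∂P/∂y) dx ∧ dy.
  ∂Q/∂x = -y
  ∂P/∂y = 0
  integrand = ∂Q/∂x - ∂P/∂y = -y.
Integrating over R: integral_0^1 integral_0^{1-x} (-y) dy dx = -1/6.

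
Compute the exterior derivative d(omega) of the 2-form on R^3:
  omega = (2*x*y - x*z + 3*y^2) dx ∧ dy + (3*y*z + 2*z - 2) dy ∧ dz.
d(omega) = (-x) dx ∧ dy ∧ dz

For a 2-form omega = sum_{i<j} g_{ij} dx_i ∧ dx_j, the exterior derivative is
  d(omega) = sum_{i<j} d(g_{ij}) ∧ dx_i ∧ dx_j = sum_{i<j, k} (∂g_{ij}/∂x_k) dx_k ∧ dx_i ∧ dx_j.
Expand each term, using dx_k ∧ dx_i ∧ dx_j = sgn(permutation) dx_{(a)} ∧ dx_{(b)} ∧ dx_{(c)} with (a < b < c) sorted:
  d(2*x*y - x*z + 3*y^2) includes (∂/∂z)(2*x*y - x*z + 3*y^2) dz = (-x) dz, which multiplied by dx ∧ dy gives (-x) dx ∧ dy ∧ dz
Collecting like 3-forms: d(omega) = (-x) dx ∧ dy ∧ dz.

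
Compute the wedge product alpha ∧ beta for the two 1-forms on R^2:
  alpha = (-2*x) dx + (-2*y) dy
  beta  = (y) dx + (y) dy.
alpha ∧ beta = (2*y*(-x + y)) dx ∧ dy

Distribute the wedge, using dx_i ∧ dx_j = -dx_j ∧ dx_i and dx_i ∧ dx_i = 0. For each pair (i, j) with i < j, the coefficient of dx_i ∧ dx_j in alpha ∧ beta is (alpha_i * beta_j - alpha_j * beta_i). Collecting: alpha ∧ beta = (2*y*(-x + y)) dx ∧ dy.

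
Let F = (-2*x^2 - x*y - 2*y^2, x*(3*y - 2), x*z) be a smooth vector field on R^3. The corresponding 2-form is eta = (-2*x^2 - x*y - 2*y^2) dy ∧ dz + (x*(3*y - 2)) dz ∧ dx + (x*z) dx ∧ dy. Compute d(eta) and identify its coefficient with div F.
d(eta) = (-y) dx ∧ dy ∧ dz; div F = -y

For a 2-form in R^3 of the form above, applying d gives a 3-form with coefficient ∂P/∂x + ∂Q/∂y + ∂R/∂z:
  ∂P/∂x = -4*x - y
  ∂Q/∂y = 3*x
  ∂R/∂z = x
Sum = -y, which is exactly div F.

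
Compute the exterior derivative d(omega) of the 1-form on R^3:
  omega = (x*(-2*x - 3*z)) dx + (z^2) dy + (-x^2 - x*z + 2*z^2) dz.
d(omega) = (x - z) dx ∧ dz + (-2*z) dy ∧ dz

For a 1-form omega = sum_i f_i dx_i, the exterior derivative is
  d(omega) = sum_{i < j} (∂f_j/∂x_i - ∂f_i/∂x_j) dx_i ∧ dx_j.
  coefficient of dx ∧ dz: ∂f_3/∂x - ∂f_1/∂z = ∂(-x^2 - x*z + 2*z^2)/∂x - ∂(x*(-2*x - 3*z))/∂z = x - z
  coefficient of dy ∧ dz: ∂f_3/∂y - ∂f_2/∂z = ∂(-x^2 - x*z + 2*z^2)/∂y - ∂(z^2)/∂z = -2*z
Assembling: d(omega) = (x - z) dx ∧ dz + (-2*z) dy ∧ dz.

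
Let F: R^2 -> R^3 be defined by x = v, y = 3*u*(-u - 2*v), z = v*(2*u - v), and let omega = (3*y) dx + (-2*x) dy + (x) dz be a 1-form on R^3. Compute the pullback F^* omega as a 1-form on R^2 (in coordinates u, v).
F^* omega = (2*v*(6*u + 7*v)) du + (-9*u^2 - 4*u*v - 2*v^2) dv

Using F^*(f dg) = (f ∘ F) d(g ∘ F), substitute each coordinate x_i by F_i(u, v) in f_i, and replace dx_i by d F_i = (∂F_i/∂u) du + (∂F_i/∂v) dv.
  For the x component: f_1(F) = 9*u*(-u - 2*v); d F_1 = (0) du + (1) dv
  For the y component: f_2(F) = -2*v; d F_2 = (-6*u - 6*v) du + (-6*u) dv
  For the z component: f_3(F) = v; d F_3 = (2*v) du + (2*u - 2*v) dv
Combining and collecting du, dv coefficients:
  coeff of du: 2*v*(6*u + 7*v)
  coeff of dv: -9*u^2 - 4*u*v - 2*v^2
F^* omega = (2*v*(6*u + 7*v)) du + (-9*u^2 - 4*u*v - 2*v^2) dv.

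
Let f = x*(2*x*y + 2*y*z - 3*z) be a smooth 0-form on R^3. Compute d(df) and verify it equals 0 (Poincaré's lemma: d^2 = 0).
d(df) = 0

Step 1: df = sum_i (∂f/∂x_i) dx_i = (4*x*y + 2*y*z - 3*z) dx + (2*x*(x + z)) dy + (x*(2*y - 3)) dz.
Step 2: Apply d again. Using the 1-form formula, the coefficient of dx ∧ dy in d(df) is ∂^2 f/∂x ∂y - ∂^2 f/∂y ∂x = (4*x + 2*z) - (4*x + 2*z) = 0 (equality of mixed partials for smooth f).
Similarly for dx ∧ dz and dy ∧ dz — all coefficients vanish. So d(df) = 0.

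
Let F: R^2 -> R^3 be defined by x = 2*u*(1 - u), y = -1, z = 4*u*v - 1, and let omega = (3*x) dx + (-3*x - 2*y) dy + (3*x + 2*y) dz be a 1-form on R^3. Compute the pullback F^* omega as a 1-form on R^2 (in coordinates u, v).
F^* omega = (24*u^3 - 24*u^2*v - 36*u^2 + 24*u*v + 12*u - 8*v) du + (8*u*(-3*u^2 + 3*u - 1)) dv

Using F^*(f dg) = (f ∘ F) d(g ∘ F), substitute each coordinate x_i by F_i(u, v) in f_i, and replace dx_i by d F_i = (∂F_i/∂u) du + (∂F_i/∂v) dv.
  For the x component: f_1(F) = 6*u*(1 - u); d F_1 = (2 - 4*u) du + (0) dv
  For the y component: f_2(F) = 6*u^2 - 6*u + 2; d F_2 = (0) du + (0) dv
  For the z component: f_3(F) = -6*u^2 + 6*u - 2; d F_3 = (4*v) du + (4*u) dv
Combining and collecting du, dv coefficients:
  coeff of du: 24*u^3 - 24*u^2*v - 36*u^2 + 24*u*v + 12*u - 8*v
  coeff of dv: 8*u*(-3*u^2 + 3*u - 1)
F^* omega = (24*u^3 - 24*u^2*v - 36*u^2 + 24*u*v + 12*u - 8*v) du + (8*u*(-3*u^2 + 3*u - 1)) dv.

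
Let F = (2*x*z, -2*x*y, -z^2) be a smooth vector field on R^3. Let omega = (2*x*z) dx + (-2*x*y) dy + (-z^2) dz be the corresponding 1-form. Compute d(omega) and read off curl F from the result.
d(omega) = (0) dy ∧ dz + (2*x) dz ∧ dx + (-2*y) dx ∧ dy; curl F = (0, 2*x, -2*y)

d omega = sum_{i<j} (∂f_j/∂x_i - ∂f_i/∂x_j) dx_i ∧ dx_j. Under the identification (dy ∧ dz, dz ∧ dx, dx ∧ dy) ↔ (e_x, e_y, e_z), the coefficients are exactly the components of curl F. Compute:
  ∂R/∂y - ∂Q/∂z = (0) - (0) = 0
  ∂P/∂z - ∂R/∂x = (2*x) - (0) = 2*x
  ∂Q/∂x - ∂P/∂y = (-2*y) - (0) = -2*y.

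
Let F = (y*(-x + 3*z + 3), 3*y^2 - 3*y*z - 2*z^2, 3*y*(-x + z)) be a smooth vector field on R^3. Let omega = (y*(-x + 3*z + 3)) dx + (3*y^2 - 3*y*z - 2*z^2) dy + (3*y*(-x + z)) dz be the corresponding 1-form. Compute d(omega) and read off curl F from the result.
d(omega) = (-3*x + 3*y + 7*z) dy ∧ dz + (6*y) dz ∧ dx + (x - 3*z - 3) dx ∧ dy; curl F = (-3*x + 3*y + 7*z, 6*y, x - 3*z - 3)

d omega = sum_{i<j} (∂f_j/∂x_i - ∂f_i/∂x_j) dx_i ∧ dx_j. Under the identification (dy ∧ dz, dz ∧ dx, dx ∧ dy) ↔ (e_x, e_y, e_z), the coefficients are exactly the components of curl F. Compute:
  ∂R/∂y - ∂Q/∂z = (-3*x + 3*z) - (-3*y - 4*z) = -3*x + 3*y + 7*z
  ∂P/∂z - ∂R/∂x = (3*y) - (-3*y) = 6*y
  ∂Q/∂x - ∂P/∂y = (0) - (-x + 3*z + 3) = x - 3*z - 3.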